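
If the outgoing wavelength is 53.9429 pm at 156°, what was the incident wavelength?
49.3000 pm

From λ' = λ + Δλ, we have λ = λ' - Δλ

First calculate the Compton shift:
Δλ = λ_C(1 - cos θ)
Δλ = 2.4263 × (1 - cos(156°))
Δλ = 2.4263 × 1.9135
Δλ = 4.6429 pm

Initial wavelength:
λ = λ' - Δλ
λ = 53.9429 - 4.6429
λ = 49.3000 pm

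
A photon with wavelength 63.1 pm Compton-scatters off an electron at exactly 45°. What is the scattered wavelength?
63.8106 pm

Using the Compton formula: λ' = λ + λ_C(1 − cos θ)

For θ = 45°, cos θ = √2/2 (exact) ≈ 0.7071, so:
1 − cos 45° = 1 − (√2/2) ≈ 0.2929

Δλ = λ_C × 0.2929 = 2.4263 × 0.2929 = 0.7106 pm

λ' = 63.1 + 0.7106 = 63.8106 pm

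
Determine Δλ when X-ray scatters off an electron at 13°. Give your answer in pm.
0.0622 pm

Using the Compton scattering formula:
Δλ = λ_C(1 - cos θ)

where λ_C = h/(m_e·c) ≈ 2.4263 pm is the Compton wavelength of an electron.

For θ = 13°:
cos(13°) = 0.9744
1 - cos(13°) = 0.0256

Δλ = 2.4263 × 0.0256
Δλ = 0.0622 pm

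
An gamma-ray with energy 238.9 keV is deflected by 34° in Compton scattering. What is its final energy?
221.2185 keV

First convert energy to wavelength:
λ = hc/E, with hc ≈ 1239.842 keV·pm (i.e. 1239.842 eV·nm)

For E = 238.9 keV = 238900 eV:
λ = 1239.842 keV·pm / 238.9 keV
λ = 5.1898 pm

Calculate the Compton shift:
Δλ = λ_C(1 - cos(34°)) = 2.4263 × 0.1710
Δλ = 0.4148 pm

Final wavelength:
λ' = 5.1898 + 0.4148 = 5.6046 pm

Final energy:
E' = hc/λ' = 1239.842 / 5.6046 = 221.2185 keV

(Intermediate values are shown rounded; full precision is carried through to the final answer.)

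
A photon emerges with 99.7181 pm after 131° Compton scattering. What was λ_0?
95.7000 pm

From λ' = λ + Δλ, we have λ = λ' - Δλ

First calculate the Compton shift:
Δλ = λ_C(1 - cos θ)
Δλ = 2.4263 × (1 - cos(131°))
Δλ = 2.4263 × 1.6561
Δλ = 4.0181 pm

Initial wavelength:
λ = λ' - Δλ
λ = 99.7181 - 4.0181
λ = 95.7000 pm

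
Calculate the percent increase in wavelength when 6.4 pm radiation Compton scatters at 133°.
63.7664%

Calculate the Compton shift:
Δλ = λ_C(1 - cos(133°))
Δλ = 2.4263 × (1 - cos(133°))
Δλ = 2.4263 × 1.6820
Δλ = 4.0810 pm

Percentage change:
(Δλ/λ₀) × 100 = (4.0810/6.4) × 100
= 63.7664%

(Intermediate values are shown rounded; full precision is carried through to the final answer.)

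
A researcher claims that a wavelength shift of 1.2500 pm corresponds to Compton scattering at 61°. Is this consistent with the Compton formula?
Yes, consistent

Calculate the expected shift for θ = 61°:

Δλ_expected = λ_C(1 - cos(61°))
Δλ_expected = 2.4263 × (1 - cos(61°))
Δλ_expected = 2.4263 × 0.5152
Δλ_expected = 1.2500 pm

Given shift: 1.2500 pm
Expected shift: 1.2500 pm
Difference: 0.0000 pm

The values match. This is consistent with Compton scattering at the stated angle.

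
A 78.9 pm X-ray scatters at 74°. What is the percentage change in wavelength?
2.2275%

Calculate the Compton shift:
Δλ = λ_C(1 - cos(74°))
Δλ = 2.4263 × (1 - cos(74°))
Δλ = 2.4263 × 0.7244
Δλ = 1.7575 pm

Percentage change:
(Δλ/λ₀) × 100 = (1.7575/78.9) × 100
= 2.2275%

(Intermediate values are shown rounded; full precision is carried through to the final answer.)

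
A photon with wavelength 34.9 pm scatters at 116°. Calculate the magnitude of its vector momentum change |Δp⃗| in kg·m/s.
3.0752e-23 kg·m/s

Photon momentum magnitude is p = h/λ.

Initial momentum:
p₀ = h/λ = 6.6261e-34/3.4900e-11 = 1.8986e-23 kg·m/s

After scattering:
λ' = λ + Δλ = 34.9 + 3.4899 = 38.3899 pm
p' = h/λ' = 6.6261e-34/3.8390e-11 = 1.7260e-23 kg·m/s

Momentum is a vector; the scattered photon's direction makes angle θ = 116° with the incident direction. The magnitude of the vector change Δp⃗ = p⃗₀ − p⃗' is found from the law of cosines:
|Δp⃗|² = p₀² + p'² − 2p₀p'cos θ
|Δp⃗|² = (1.8986e-23)² + (1.7260e-23)² − 2·1.8986e-23·1.7260e-23·cos(116°)
|Δp⃗| = 3.0752e-23 kg·m/s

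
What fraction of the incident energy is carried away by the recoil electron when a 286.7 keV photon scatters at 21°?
0.0359 (or 3.59%)

Calculate initial and final photon energies:

Initial: E₀ = 286.7 keV → λ₀ = 4.3245 pm
Compton shift: Δλ = 0.1612 pm
Final wavelength: λ' = 4.4857 pm
Final energy: E' = 276.3999 keV

Fractional energy loss:
(E₀ - E')/E₀ = (286.7000 - 276.3999)/286.7000
= 10.3001/286.7000
= 0.0359
= 3.59%

(Intermediate values are shown rounded; full precision is carried through to the final answer.)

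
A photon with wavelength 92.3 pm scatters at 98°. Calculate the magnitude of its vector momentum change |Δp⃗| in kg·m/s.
1.0679e-23 kg·m/s

Photon momentum magnitude is p = h/λ.

Initial momentum:
p₀ = h/λ = 6.6261e-34/9.2300e-11 = 7.1788e-24 kg·m/s

After scattering:
λ' = λ + Δλ = 92.3 + 2.7640 = 95.0640 pm
p' = h/λ' = 6.6261e-34/9.5064e-11 = 6.9701e-24 kg·m/s

Momentum is a vector; the scattered photon's direction makes angle θ = 98° with the incident direction. The magnitude of the vector change Δp⃗ = p⃗₀ − p⃗' is found from the law of cosines:
|Δp⃗|² = p₀² + p'² − 2p₀p'cos θ
|Δp⃗|² = (7.1788e-24)² + (6.9701e-24)² − 2·7.1788e-24·6.9701e-24·cos(98°)
|Δp⃗| = 1.0679e-23 kg·m/s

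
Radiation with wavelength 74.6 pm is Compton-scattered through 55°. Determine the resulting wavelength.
75.6346 pm

Using the Compton scattering formula:
λ' = λ + Δλ = λ + λ_C(1 - cos θ)

Given:
- Initial wavelength λ = 74.6 pm
- Scattering angle θ = 55°
- Compton wavelength λ_C ≈ 2.4263 pm

Calculate the shift:
Δλ = 2.4263 × (1 - cos(55°))
Δλ = 2.4263 × 0.4264
Δλ = 1.0346 pm

Final wavelength:
λ' = 74.6 + 1.0346 = 75.6346 pm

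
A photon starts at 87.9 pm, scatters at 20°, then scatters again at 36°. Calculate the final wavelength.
88.5097 pm

Apply Compton shift twice:

First scattering at θ₁ = 20°:
Δλ₁ = λ_C(1 - cos(20°))
Δλ₁ = 2.4263 × 0.0603
Δλ₁ = 0.1463 pm

After first scattering:
λ₁ = 87.9 + 0.1463 = 88.0463 pm

Second scattering at θ₂ = 36°:
Δλ₂ = λ_C(1 - cos(36°))
Δλ₂ = 2.4263 × 0.1910
Δλ₂ = 0.4634 pm

Final wavelength:
λ₂ = 88.0463 + 0.4634 = 88.5097 pm

Total shift: Δλ_total = 0.1463 + 0.4634 = 0.6097 pm

(Intermediate values are shown rounded; full precision is carried through to the final answer.)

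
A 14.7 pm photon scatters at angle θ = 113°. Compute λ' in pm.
18.0743 pm

Using the Compton scattering formula:
λ' = λ + Δλ = λ + λ_C(1 - cos θ)

Given:
- Initial wavelength λ = 14.7 pm
- Scattering angle θ = 113°
- Compton wavelength λ_C ≈ 2.4263 pm

Calculate the shift:
Δλ = 2.4263 × (1 - cos(113°))
Δλ = 2.4263 × 1.3907
Δλ = 3.3743 pm

Final wavelength:
λ' = 14.7 + 3.3743 = 18.0743 pm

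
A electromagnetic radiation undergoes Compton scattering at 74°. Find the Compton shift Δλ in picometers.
1.7575 pm

Using the Compton scattering formula:
Δλ = λ_C(1 - cos θ)

where λ_C = h/(m_e·c) ≈ 2.4263 pm is the Compton wavelength of an electron.

For θ = 74°:
cos(74°) = 0.2756
1 - cos(74°) = 0.7244

Δλ = 2.4263 × 0.7244
Δλ = 1.7575 pm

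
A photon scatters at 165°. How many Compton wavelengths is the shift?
1.9659 λ_C

The Compton shift formula is:
Δλ = λ_C(1 - cos θ)

Dividing both sides by λ_C:
Δλ/λ_C = 1 - cos θ

For θ = 165°:
Δλ/λ_C = 1 - cos(165°)
Δλ/λ_C = 1 - -0.9659
Δλ/λ_C = 1.9659

This means the shift is 1.9659 × λ_C = 4.7699 pm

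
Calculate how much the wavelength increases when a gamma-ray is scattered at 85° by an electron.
2.2148 pm

Using the Compton scattering formula:
Δλ = λ_C(1 - cos θ)

where λ_C = h/(m_e·c) ≈ 2.4263 pm is the Compton wavelength of an electron.

For θ = 85°:
cos(85°) = 0.0872
1 - cos(85°) = 0.9128

Δλ = 2.4263 × 0.9128
Δλ = 2.2148 pm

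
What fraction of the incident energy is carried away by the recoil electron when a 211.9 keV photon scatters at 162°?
0.4472 (or 44.72%)

Calculate initial and final photon energies:

Initial: E₀ = 211.9 keV → λ₀ = 5.8511 pm
Compton shift: Δλ = 4.7339 pm
Final wavelength: λ' = 10.5849 pm
Final energy: E' = 117.1326 keV

Fractional energy loss:
(E₀ - E')/E₀ = (211.9000 - 117.1326)/211.9000
= 94.7674/211.9000
= 0.4472
= 44.72%

(Intermediate values are shown rounded; full precision is carried through to the final answer.)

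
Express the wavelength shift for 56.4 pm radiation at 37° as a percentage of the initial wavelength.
0.8663%

Calculate the Compton shift:
Δλ = λ_C(1 - cos(37°))
Δλ = 2.4263 × (1 - cos(37°))
Δλ = 2.4263 × 0.2014
Δλ = 0.4886 pm

Percentage change:
(Δλ/λ₀) × 100 = (0.4886/56.4) × 100
= 0.8663%

(Intermediate values are shown rounded; full precision is carried through to the final answer.)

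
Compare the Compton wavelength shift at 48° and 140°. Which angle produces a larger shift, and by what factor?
140° produces the larger shift by a factor of 5.338

Calculate both shifts using Δλ = λ_C(1 - cos θ):

For θ₁ = 48°:
Δλ₁ = 2.4263 × (1 - cos(48°))
Δλ₁ = 2.4263 × 0.3309
Δλ₁ = 0.8028 pm

For θ₂ = 140°:
Δλ₂ = 2.4263 × (1 - cos(140°))
Δλ₂ = 2.4263 × 1.7660
Δλ₂ = 4.2850 pm

The 140° angle produces the larger shift.
Ratio: 4.2850/0.8028 = 5.338

(Intermediate values are shown rounded; full precision is carried through to the final answer.)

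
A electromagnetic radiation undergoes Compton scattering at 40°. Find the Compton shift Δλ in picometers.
0.5676 pm

Using the Compton scattering formula:
Δλ = λ_C(1 - cos θ)

where λ_C = h/(m_e·c) ≈ 2.4263 pm is the Compton wavelength of an electron.

For θ = 40°:
cos(40°) = 0.7660
1 - cos(40°) = 0.2340

Δλ = 2.4263 × 0.2340
Δλ = 0.5676 pm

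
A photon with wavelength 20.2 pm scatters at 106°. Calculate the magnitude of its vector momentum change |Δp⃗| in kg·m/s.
4.8984e-23 kg·m/s

Photon momentum magnitude is p = h/λ.

Initial momentum:
p₀ = h/λ = 6.6261e-34/2.0200e-11 = 3.2802e-23 kg·m/s

After scattering:
λ' = λ + Δλ = 20.2 + 3.0951 = 23.2951 pm
p' = h/λ' = 6.6261e-34/2.3295e-11 = 2.8444e-23 kg·m/s

Momentum is a vector; the scattered photon's direction makes angle θ = 106° with the incident direction. The magnitude of the vector change Δp⃗ = p⃗₀ − p⃗' is found from the law of cosines:
|Δp⃗|² = p₀² + p'² − 2p₀p'cos θ
|Δp⃗|² = (3.2802e-23)² + (2.8444e-23)² − 2·3.2802e-23·2.8444e-23·cos(106°)
|Δp⃗| = 4.8984e-23 kg·m/s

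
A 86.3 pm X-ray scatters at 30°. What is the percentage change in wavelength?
0.3767%

Calculate the Compton shift:
Δλ = λ_C(1 - cos(30°))
Δλ = 2.4263 × (1 - cos(30°))
Δλ = 2.4263 × 0.1340
Δλ = 0.3251 pm

Percentage change:
(Δλ/λ₀) × 100 = (0.3251/86.3) × 100
= 0.3767%

(Intermediate values are shown rounded; full precision is carried through to the final answer.)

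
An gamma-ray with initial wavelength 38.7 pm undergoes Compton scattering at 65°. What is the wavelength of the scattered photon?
40.1009 pm

Using the Compton scattering formula:
λ' = λ + Δλ = λ + λ_C(1 - cos θ)

Given:
- Initial wavelength λ = 38.7 pm
- Scattering angle θ = 65°
- Compton wavelength λ_C ≈ 2.4263 pm

Calculate the shift:
Δλ = 2.4263 × (1 - cos(65°))
Δλ = 2.4263 × 0.5774
Δλ = 1.4009 pm

Final wavelength:
λ' = 38.7 + 1.4009 = 40.1009 pm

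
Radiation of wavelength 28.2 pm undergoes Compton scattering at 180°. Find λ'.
33.0526 pm

Using the Compton formula: λ' = λ + λ_C(1 − cos θ)

For θ = 180°, cos θ = -1 (exact) = -1.0000, so:
1 − cos 180° = 1 − (-1) = 2.0000

Δλ = λ_C × 2.0000 = 2.4263 × 2.0000 = 4.8526 pm

λ' = 28.2 + 4.8526 = 33.0526 pm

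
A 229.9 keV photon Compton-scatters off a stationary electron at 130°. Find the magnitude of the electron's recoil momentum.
1.7677e-22 kg·m/s

The electron is initially at rest, so by conservation of momentum:
p⃗_e = p⃗₀ − p⃗'  (incident photon momentum minus scattered photon momentum)

Photon momentum magnitudes (p = h/λ = E/c):
λ₀ = hc/E₀ = 5.3930 pm → p₀ = h/λ₀ = 1.2287e-22 kg·m/s
Δλ = λ_C(1 − cos 130°) = 3.9859 pm
λ' = 9.3789 pm → p' = h/λ' = 7.0649e-23 kg·m/s

The scattered photon makes angle θ = 130° with the incident direction, so by the law of cosines:
|p⃗_e|² = p₀² + p'² − 2p₀p'cos θ
|p⃗_e|² = (1.2287e-22)² + (7.0649e-23)² − 2·1.2287e-22·7.0649e-23·cos(130°)
|p⃗_e| = 1.7677e-22 kg·m/s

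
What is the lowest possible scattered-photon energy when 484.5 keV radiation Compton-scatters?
167.2832 keV (at θ = 180°)

The scattered photon has minimum energy when its wavelength is maximum, i.e., when the Compton shift Δλ = λ_C(1 − cos θ) is maximum. This occurs at θ = 180° (backscattering), giving Δλ_max = 2λ_C = 4.8526 pm.

Initial wavelength: λ₀ = hc/E₀ = 2.5590 pm
Maximum final wavelength: λ'_max = λ₀ + 2λ_C = 2.5590 + 4.8526 = 7.4116 pm
Minimum final energy: E'_min = hc/λ'_max = 167.2832 keV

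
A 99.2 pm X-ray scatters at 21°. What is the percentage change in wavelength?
0.1625%

Calculate the Compton shift:
Δλ = λ_C(1 - cos(21°))
Δλ = 2.4263 × (1 - cos(21°))
Δλ = 2.4263 × 0.0664
Δλ = 0.1612 pm

Percentage change:
(Δλ/λ₀) × 100 = (0.1612/99.2) × 100
= 0.1625%

(Intermediate values are shown rounded; full precision is carried through to the final answer.)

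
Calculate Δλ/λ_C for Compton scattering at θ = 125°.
1.5736 λ_C

The Compton shift formula is:
Δλ = λ_C(1 - cos θ)

Dividing both sides by λ_C:
Δλ/λ_C = 1 - cos θ

For θ = 125°:
Δλ/λ_C = 1 - cos(125°)
Δλ/λ_C = 1 - -0.5736
Δλ/λ_C = 1.5736

This means the shift is 1.5736 × λ_C = 3.8180 pm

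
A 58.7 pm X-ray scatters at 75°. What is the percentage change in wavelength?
3.0636%

Calculate the Compton shift:
Δλ = λ_C(1 - cos(75°))
Δλ = 2.4263 × (1 - cos(75°))
Δλ = 2.4263 × 0.7412
Δλ = 1.7983 pm

Percentage change:
(Δλ/λ₀) × 100 = (1.7983/58.7) × 100
= 3.0636%

(Intermediate values are shown rounded; full precision is carried through to the final answer.)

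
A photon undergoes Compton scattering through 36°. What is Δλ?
0.4634 pm

Using the Compton scattering formula:
Δλ = λ_C(1 - cos θ)

where λ_C = h/(m_e·c) ≈ 2.4263 pm is the Compton wavelength of an electron.

For θ = 36°:
cos(36°) = 0.8090
1 - cos(36°) = 0.1910

Δλ = 2.4263 × 0.1910
Δλ = 0.4634 pm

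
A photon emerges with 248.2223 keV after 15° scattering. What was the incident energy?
252.4000 keV

Convert final energy to wavelength (hc ≈ 1239.842 keV·pm):
λ' = hc/E' = 1239.842 / 248.2223 = 4.9949 pm

Calculate the Compton shift:
Δλ = λ_C(1 - cos(15°))
Δλ = 2.4263 × (1 - cos(15°))
Δλ = 0.0827 pm

Initial wavelength:
λ = λ' - Δλ = 4.9949 - 0.0827 = 4.9122 pm

Initial energy:
E = hc/λ = 1239.842 / 4.9122 = 252.4000 keV

(Intermediate values are shown rounded; full precision is carried through to the final answer.)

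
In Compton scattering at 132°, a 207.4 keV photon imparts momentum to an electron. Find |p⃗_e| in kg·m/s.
1.6264e-22 kg·m/s

The electron is initially at rest, so by conservation of momentum:
p⃗_e = p⃗₀ − p⃗'  (incident photon momentum minus scattered photon momentum)

Photon momentum magnitudes (p = h/λ = E/c):
λ₀ = hc/E₀ = 5.9780 pm → p₀ = h/λ₀ = 1.1084e-22 kg·m/s
Δλ = λ_C(1 − cos 132°) = 4.0498 pm
λ' = 10.0279 pm → p' = h/λ' = 6.6077e-23 kg·m/s

The scattered photon makes angle θ = 132° with the incident direction, so by the law of cosines:
|p⃗_e|² = p₀² + p'² − 2p₀p'cos θ
|p⃗_e|² = (1.1084e-22)² + (6.6077e-23)² − 2·1.1084e-22·6.6077e-23·cos(132°)
|p⃗_e| = 1.6264e-22 kg·m/s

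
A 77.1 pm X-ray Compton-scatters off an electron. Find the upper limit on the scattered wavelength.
81.9526 pm (at θ = 180°)

The Compton shift is Δλ = λ_C(1 − cos θ).

Since cos θ ranges from −1 to 1, the factor (1 − cos θ) ranges from 0 to 2; the maximum shift occurs at θ = 180° (backscattering):
Δλ_max = 2λ_C = 2 × 2.4263 pm = 4.8526 pm

Maximum scattered wavelength:
λ'_max = λ₀ + Δλ_max = 77.1 + 4.8526 = 81.9526 pm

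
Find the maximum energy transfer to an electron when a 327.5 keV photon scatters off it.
183.9732 keV

Maximum energy transfer occurs at θ = 180° (backscattering).

Initial photon: E₀ = 327.5 keV → λ₀ = 3.7858 pm

Maximum Compton shift (at 180°):
Δλ_max = 2λ_C = 2 × 2.4263 = 4.8526 pm

Final wavelength:
λ' = 3.7858 + 4.8526 = 8.6384 pm

Minimum photon energy (maximum energy to electron):
E'_min = hc/λ' = 143.5268 keV

Maximum electron kinetic energy:
K_max = E₀ - E'_min = 327.5000 - 143.5268 = 183.9732 keV

(Intermediate values are shown rounded; full precision is carried through to the final answer.)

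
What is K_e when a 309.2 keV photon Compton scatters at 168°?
168.4598 keV

By energy conservation: K_e = E_initial - E_final

First find the scattered photon energy:
Initial wavelength: λ = hc/E = 4.0098 pm
Compton shift: Δλ = λ_C(1 - cos(168°)) = 4.7996 pm
Final wavelength: λ' = 4.0098 + 4.7996 = 8.8094 pm
Final photon energy: E' = hc/λ' = 140.7402 keV

Electron kinetic energy:
K_e = E - E' = 309.2000 - 140.7402 = 168.4598 keV

(Intermediate values are shown rounded; full precision is carried through to the final answer.)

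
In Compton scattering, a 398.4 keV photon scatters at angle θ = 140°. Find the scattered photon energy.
167.6136 keV

First convert energy to wavelength:
λ = hc/E, with hc ≈ 1239.842 keV·pm (i.e. 1239.842 eV·nm)

For E = 398.4 keV = 398400 eV:
λ = 1239.842 keV·pm / 398.4 keV
λ = 3.1121 pm

Calculate the Compton shift:
Δλ = λ_C(1 - cos(140°)) = 2.4263 × 1.7660
Δλ = 4.2850 pm

Final wavelength:
λ' = 3.1121 + 4.2850 = 7.3970 pm

Final energy:
E' = hc/λ' = 1239.842 / 7.3970 = 167.6136 keV

(Intermediate values are shown rounded; full precision is carried through to the final answer.)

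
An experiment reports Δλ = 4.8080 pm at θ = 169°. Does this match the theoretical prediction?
Yes, consistent

Calculate the expected shift for θ = 169°:

Δλ_expected = λ_C(1 - cos(169°))
Δλ_expected = 2.4263 × (1 - cos(169°))
Δλ_expected = 2.4263 × 1.9816
Δλ_expected = 4.8080 pm

Given shift: 4.8080 pm
Expected shift: 4.8080 pm
Difference: 0.0000 pm

The values match. This is consistent with Compton scattering at the stated angle.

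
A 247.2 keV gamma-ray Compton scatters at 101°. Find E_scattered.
156.8464 keV

First convert energy to wavelength:
λ = hc/E, with hc ≈ 1239.842 keV·pm (i.e. 1239.842 eV·nm)

For E = 247.2 keV = 247200 eV:
λ = 1239.842 keV·pm / 247.2 keV
λ = 5.0155 pm

Calculate the Compton shift:
Δλ = λ_C(1 - cos(101°)) = 2.4263 × 1.1908
Δλ = 2.8893 pm

Final wavelength:
λ' = 5.0155 + 2.8893 = 7.9048 pm

Final energy:
E' = hc/λ' = 1239.842 / 7.9048 = 156.8464 keV

(Intermediate values are shown rounded; full precision is carried through to the final answer.)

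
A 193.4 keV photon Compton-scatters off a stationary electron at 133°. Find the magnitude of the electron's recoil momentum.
1.5354e-22 kg·m/s

The electron is initially at rest, so by conservation of momentum:
p⃗_e = p⃗₀ − p⃗'  (incident photon momentum minus scattered photon momentum)

Photon momentum magnitudes (p = h/λ = E/c):
λ₀ = hc/E₀ = 6.4108 pm → p₀ = h/λ₀ = 1.0336e-22 kg·m/s
Δλ = λ_C(1 − cos 133°) = 4.0810 pm
λ' = 10.4918 pm → p' = h/λ' = 6.3155e-23 kg·m/s

The scattered photon makes angle θ = 133° with the incident direction, so by the law of cosines:
|p⃗_e|² = p₀² + p'² − 2p₀p'cos θ
|p⃗_e|² = (1.0336e-22)² + (6.3155e-23)² − 2·1.0336e-22·6.3155e-23·cos(133°)
|p⃗_e| = 1.5354e-22 kg·m/s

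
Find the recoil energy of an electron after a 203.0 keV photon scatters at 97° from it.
62.5812 keV

By energy conservation: K_e = E_initial - E_final

First find the scattered photon energy:
Initial wavelength: λ = hc/E = 6.1076 pm
Compton shift: Δλ = λ_C(1 - cos(97°)) = 2.7220 pm
Final wavelength: λ' = 6.1076 + 2.7220 = 8.8296 pm
Final photon energy: E' = hc/λ' = 140.4188 keV

Electron kinetic energy:
K_e = E - E' = 203.0000 - 140.4188 = 62.5812 keV

(Intermediate values are shown rounded; full precision is carried through to the final answer.)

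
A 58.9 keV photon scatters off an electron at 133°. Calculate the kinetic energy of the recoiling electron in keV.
9.5648 keV

By energy conservation: K_e = E_initial - E_final

First find the scattered photon energy:
Initial wavelength: λ = hc/E = 21.0499 pm
Compton shift: Δλ = λ_C(1 - cos(133°)) = 4.0810 pm
Final wavelength: λ' = 21.0499 + 4.0810 = 25.1310 pm
Final photon energy: E' = hc/λ' = 49.3352 keV

Electron kinetic energy:
K_e = E - E' = 58.9000 - 49.3352 = 9.5648 keV

(Intermediate values are shown rounded; full precision is carried through to the final answer.)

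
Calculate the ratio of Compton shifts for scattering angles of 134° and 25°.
134° produces the larger shift by a factor of 18.088

Calculate both shifts using Δλ = λ_C(1 - cos θ):

For θ₁ = 25°:
Δλ₁ = 2.4263 × (1 - cos(25°))
Δλ₁ = 2.4263 × 0.0937
Δλ₁ = 0.2273 pm

For θ₂ = 134°:
Δλ₂ = 2.4263 × (1 - cos(134°))
Δλ₂ = 2.4263 × 1.6947
Δλ₂ = 4.1118 pm

The 134° angle produces the larger shift.
Ratio: 4.1118/0.2273 = 18.088

(Intermediate values are shown rounded; full precision is carried through to the final answer.)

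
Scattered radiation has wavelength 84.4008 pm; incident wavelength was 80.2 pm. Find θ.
137.00°

First find the wavelength shift:
Δλ = λ' - λ = 84.4008 - 80.2 = 4.2008 pm

Using Δλ = λ_C(1 - cos θ), with λ_C = h/(m_e·c) ≈ 2.42631024 pm:
cos θ = 1 - Δλ/λ_C
cos θ = 1 - 4.2008/2.42631024
cos θ = -0.731353

θ = arccos(-0.731353)
θ = 137.00°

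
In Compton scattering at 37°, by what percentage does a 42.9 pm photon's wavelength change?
1.1389%

Calculate the Compton shift:
Δλ = λ_C(1 - cos(37°))
Δλ = 2.4263 × (1 - cos(37°))
Δλ = 2.4263 × 0.2014
Δλ = 0.4886 pm

Percentage change:
(Δλ/λ₀) × 100 = (0.4886/42.9) × 100
= 1.1389%

(Intermediate values are shown rounded; full precision is carried through to the final answer.)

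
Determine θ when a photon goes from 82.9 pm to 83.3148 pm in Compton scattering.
34.00°

First find the wavelength shift:
Δλ = λ' - λ = 83.3148 - 82.9 = 0.4148 pm

Using Δλ = λ_C(1 - cos θ), with λ_C = h/(m_e·c) ≈ 2.42631024 pm:
cos θ = 1 - Δλ/λ_C
cos θ = 1 - 0.4148/2.42631024
cos θ = 0.829041

θ = arccos(0.829041)
θ = 34.00°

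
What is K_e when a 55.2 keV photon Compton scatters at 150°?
9.2603 keV

By energy conservation: K_e = E_initial - E_final

First find the scattered photon energy:
Initial wavelength: λ = hc/E = 22.4609 pm
Compton shift: Δλ = λ_C(1 - cos(150°)) = 4.5276 pm
Final wavelength: λ' = 22.4609 + 4.5276 = 26.9885 pm
Final photon energy: E' = hc/λ' = 45.9397 keV

Electron kinetic energy:
K_e = E - E' = 55.2000 - 45.9397 = 9.2603 keV

(Intermediate values are shown rounded; full precision is carried through to the final answer.)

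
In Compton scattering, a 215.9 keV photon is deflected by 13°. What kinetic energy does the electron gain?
2.3129 keV

By energy conservation: K_e = E_initial - E_final

First find the scattered photon energy:
Initial wavelength: λ = hc/E = 5.7427 pm
Compton shift: Δλ = λ_C(1 - cos(13°)) = 0.0622 pm
Final wavelength: λ' = 5.7427 + 0.0622 = 5.8049 pm
Final photon energy: E' = hc/λ' = 213.5871 keV

Electron kinetic energy:
K_e = E - E' = 215.9000 - 213.5871 = 2.3129 keV

(Intermediate values are shown rounded; full precision is carried through to the final answer.)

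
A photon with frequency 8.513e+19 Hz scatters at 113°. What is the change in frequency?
4.166e+19 Hz (decrease)

Convert frequency to wavelength (c = 299792458 m/s):
λ₀ = c/f₀ = 299792458/8.513e+19 = 3.5215841e-12 m = 3.5216 pm

Calculate Compton shift:
Δλ = λ_C(1 - cos(113°)) = 3.3743 pm

Final wavelength:
λ' = λ₀ + Δλ = 3.5216 + 3.3743 = 6.8959 pm

Final frequency:
f' = c/λ' = 299792458/6.8959293e-12 = 4.3473830e+19 Hz

Frequency shift (decrease):
Δf = f₀ - f' = 8.513e+19 - 4.3473830e+19 = 4.166e+19 Hz

(Intermediate values are shown rounded; full precision is carried through to the final answer.)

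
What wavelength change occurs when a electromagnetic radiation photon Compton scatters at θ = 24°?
0.2098 pm

Using the Compton scattering formula:
Δλ = λ_C(1 - cos θ)

where λ_C = h/(m_e·c) ≈ 2.4263 pm is the Compton wavelength of an electron.

For θ = 24°:
cos(24°) = 0.9135
1 - cos(24°) = 0.0865

Δλ = 2.4263 × 0.0865
Δλ = 0.2098 pm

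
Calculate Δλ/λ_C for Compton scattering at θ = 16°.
0.0387 λ_C

The Compton shift formula is:
Δλ = λ_C(1 - cos θ)

Dividing both sides by λ_C:
Δλ/λ_C = 1 - cos θ

For θ = 16°:
Δλ/λ_C = 1 - cos(16°)
Δλ/λ_C = 1 - 0.9613
Δλ/λ_C = 0.0387

This means the shift is 0.0387 × λ_C = 0.0940 pm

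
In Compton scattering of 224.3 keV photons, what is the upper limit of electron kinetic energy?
104.8573 keV

Maximum energy transfer occurs at θ = 180° (backscattering).

Initial photon: E₀ = 224.3 keV → λ₀ = 5.5276 pm

Maximum Compton shift (at 180°):
Δλ_max = 2λ_C = 2 × 2.4263 = 4.8526 pm

Final wavelength:
λ' = 5.5276 + 4.8526 = 10.3802 pm

Minimum photon energy (maximum energy to electron):
E'_min = hc/λ' = 119.4427 keV

Maximum electron kinetic energy:
K_max = E₀ - E'_min = 224.3000 - 119.4427 = 104.8573 keV

(Intermediate values are shown rounded; full precision is carried through to the final answer.)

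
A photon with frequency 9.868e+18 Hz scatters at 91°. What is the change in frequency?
7.416e+17 Hz (decrease)

Convert frequency to wavelength (c = 299792458 m/s):
λ₀ = c/f₀ = 299792458/9.868e+18 = 3.0380265e-11 m = 30.3803 pm

Calculate Compton shift:
Δλ = λ_C(1 - cos(91°)) = 2.4687 pm

Final wavelength:
λ' = λ₀ + Δλ = 30.3803 + 2.4687 = 32.8489 pm

Final frequency:
f' = c/λ' = 299792458/3.2848920e-11 = 9.1264021e+18 Hz

Frequency shift (decrease):
Δf = f₀ - f' = 9.868e+18 - 9.1264021e+18 = 7.416e+17 Hz

(Intermediate values are shown rounded; full precision is carried through to the final answer.)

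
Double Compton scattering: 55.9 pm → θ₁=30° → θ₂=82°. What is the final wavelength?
58.3137 pm

Apply Compton shift twice:

First scattering at θ₁ = 30°:
Δλ₁ = λ_C(1 - cos(30°))
Δλ₁ = 2.4263 × 0.1340
Δλ₁ = 0.3251 pm

After first scattering:
λ₁ = 55.9 + 0.3251 = 56.2251 pm

Second scattering at θ₂ = 82°:
Δλ₂ = λ_C(1 - cos(82°))
Δλ₂ = 2.4263 × 0.8608
Δλ₂ = 2.0886 pm

Final wavelength:
λ₂ = 56.2251 + 2.0886 = 58.3137 pm

Total shift: Δλ_total = 0.3251 + 2.0886 = 2.4137 pm

(Intermediate values are shown rounded; full precision is carried through to the final answer.)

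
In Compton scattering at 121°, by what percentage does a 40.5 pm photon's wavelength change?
9.0764%

Calculate the Compton shift:
Δλ = λ_C(1 - cos(121°))
Δλ = 2.4263 × (1 - cos(121°))
Δλ = 2.4263 × 1.5150
Δλ = 3.6760 pm

Percentage change:
(Δλ/λ₀) × 100 = (3.6760/40.5) × 100
= 9.0764%

(Intermediate values are shown rounded; full precision is carried through to the final answer.)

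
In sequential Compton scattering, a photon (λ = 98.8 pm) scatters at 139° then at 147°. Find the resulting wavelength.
107.5187 pm

Apply Compton shift twice:

First scattering at θ₁ = 139°:
Δλ₁ = λ_C(1 - cos(139°))
Δλ₁ = 2.4263 × 1.7547
Δλ₁ = 4.2575 pm

After first scattering:
λ₁ = 98.8 + 4.2575 = 103.0575 pm

Second scattering at θ₂ = 147°:
Δλ₂ = λ_C(1 - cos(147°))
Δλ₂ = 2.4263 × 1.8387
Δλ₂ = 4.4612 pm

Final wavelength:
λ₂ = 103.0575 + 4.4612 = 107.5187 pm

Total shift: Δλ_total = 4.2575 + 4.4612 = 8.7187 pm

(Intermediate values are shown rounded; full precision is carried through to the final answer.)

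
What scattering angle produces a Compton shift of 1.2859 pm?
61.96°

From the Compton formula Δλ = λ_C(1 - cos θ), we can solve for θ:

cos θ = 1 - Δλ/λ_C

Given:
- Δλ = 1.2859 pm
- λ_C = h/(m_e·c) ≈ 2.42631024 pm

cos θ = 1 - 1.2859/2.42631024
cos θ = 1 - 0.529982
cos θ = 0.470018

θ = arccos(0.470018)
θ = 61.96°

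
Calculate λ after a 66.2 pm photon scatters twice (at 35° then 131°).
70.6569 pm

Apply Compton shift twice:

First scattering at θ₁ = 35°:
Δλ₁ = λ_C(1 - cos(35°))
Δλ₁ = 2.4263 × 0.1808
Δλ₁ = 0.4388 pm

After first scattering:
λ₁ = 66.2 + 0.4388 = 66.6388 pm

Second scattering at θ₂ = 131°:
Δλ₂ = λ_C(1 - cos(131°))
Δλ₂ = 2.4263 × 1.6561
Δλ₂ = 4.0181 pm

Final wavelength:
λ₂ = 66.6388 + 4.0181 = 70.6569 pm

Total shift: Δλ_total = 0.4388 + 4.0181 = 4.4569 pm

(Intermediate values are shown rounded; full precision is carried through to the final answer.)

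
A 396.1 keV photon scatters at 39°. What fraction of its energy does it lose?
0.1473 (or 14.73%)

Calculate initial and final photon energies:

Initial: E₀ = 396.1 keV → λ₀ = 3.1301 pm
Compton shift: Δλ = 0.5407 pm
Final wavelength: λ' = 3.6708 pm
Final energy: E' = 337.7546 keV

Fractional energy loss:
(E₀ - E')/E₀ = (396.1000 - 337.7546)/396.1000
= 58.3454/396.1000
= 0.1473
= 14.73%

(Intermediate values are shown rounded; full precision is carried through to the final answer.)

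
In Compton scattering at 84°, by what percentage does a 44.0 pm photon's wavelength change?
4.9379%

Calculate the Compton shift:
Δλ = λ_C(1 - cos(84°))
Δλ = 2.4263 × (1 - cos(84°))
Δλ = 2.4263 × 0.8955
Δλ = 2.1727 pm

Percentage change:
(Δλ/λ₀) × 100 = (2.1727/44.0) × 100
= 4.9379%

(Intermediate values are shown rounded; full precision is carried through to the final answer.)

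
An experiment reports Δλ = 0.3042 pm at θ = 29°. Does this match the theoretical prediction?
Yes, consistent

Calculate the expected shift for θ = 29°:

Δλ_expected = λ_C(1 - cos(29°))
Δλ_expected = 2.4263 × (1 - cos(29°))
Δλ_expected = 2.4263 × 0.1254
Δλ_expected = 0.3042 pm

Given shift: 0.3042 pm
Expected shift: 0.3042 pm
Difference: 0.0000 pm

The values match. This is consistent with Compton scattering at the stated angle.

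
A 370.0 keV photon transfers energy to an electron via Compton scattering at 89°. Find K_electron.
153.8072 keV

By energy conservation: K_e = E_initial - E_final

First find the scattered photon energy:
Initial wavelength: λ = hc/E = 3.3509 pm
Compton shift: Δλ = λ_C(1 - cos(89°)) = 2.3840 pm
Final wavelength: λ' = 3.3509 + 2.3840 = 5.7349 pm
Final photon energy: E' = hc/λ' = 216.1928 keV

Electron kinetic energy:
K_e = E - E' = 370.0000 - 216.1928 = 153.8072 keV

(Intermediate values are shown rounded; full precision is carried through to the final answer.)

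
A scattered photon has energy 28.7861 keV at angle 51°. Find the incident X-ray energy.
29.4000 keV

Convert final energy to wavelength (hc ≈ 1239.842 keV·pm):
λ' = hc/E' = 1239.842 / 28.7861 = 43.0709 pm

Calculate the Compton shift:
Δλ = λ_C(1 - cos(51°))
Δλ = 2.4263 × (1 - cos(51°))
Δλ = 0.8994 pm

Initial wavelength:
λ = λ' - Δλ = 43.0709 - 0.8994 = 42.1715 pm

Initial energy:
E = hc/λ = 1239.842 / 42.1715 = 29.4000 keV

(Intermediate values are shown rounded; full precision is carried through to the final answer.)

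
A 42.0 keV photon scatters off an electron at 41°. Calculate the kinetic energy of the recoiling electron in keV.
0.8300 keV

By energy conservation: K_e = E_initial - E_final

First find the scattered photon energy:
Initial wavelength: λ = hc/E = 29.5200 pm
Compton shift: Δλ = λ_C(1 - cos(41°)) = 0.5952 pm
Final wavelength: λ' = 29.5200 + 0.5952 = 30.1152 pm
Final photon energy: E' = hc/λ' = 41.1700 keV

Electron kinetic energy:
K_e = E - E' = 42.0000 - 41.1700 = 0.8300 keV

(Intermediate values are shown rounded; full precision is carried through to the final answer.)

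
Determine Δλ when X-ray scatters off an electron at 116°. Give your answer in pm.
3.4899 pm

Using the Compton scattering formula:
Δλ = λ_C(1 - cos θ)

where λ_C = h/(m_e·c) ≈ 2.4263 pm is the Compton wavelength of an electron.

For θ = 116°:
cos(116°) = -0.4384
1 - cos(116°) = 1.4384

Δλ = 2.4263 × 1.4384
Δλ = 3.4899 pm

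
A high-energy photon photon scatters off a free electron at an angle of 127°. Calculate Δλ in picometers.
3.8865 pm

Using the Compton scattering formula:
Δλ = λ_C(1 - cos θ)

where λ_C = h/(m_e·c) ≈ 2.4263 pm is the Compton wavelength of an electron.

For θ = 127°:
cos(127°) = -0.6018
1 - cos(127°) = 1.6018

Δλ = 2.4263 × 1.6018
Δλ = 3.8865 pm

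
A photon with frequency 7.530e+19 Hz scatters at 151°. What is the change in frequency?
4.015e+19 Hz (decrease)

Convert frequency to wavelength (c = 299792458 m/s):
λ₀ = c/f₀ = 299792458/7.530e+19 = 3.9813075e-12 m = 3.9813 pm

Calculate Compton shift:
Δλ = λ_C(1 - cos(151°)) = 4.5484 pm

Final wavelength:
λ' = λ₀ + Δλ = 3.9813 + 4.5484 = 8.5297 pm

Final frequency:
f' = c/λ' = 299792458/8.5297165e-12 = 3.5146825e+19 Hz

Frequency shift (decrease):
Δf = f₀ - f' = 7.530e+19 - 3.5146825e+19 = 4.015e+19 Hz

(Intermediate values are shown rounded; full precision is carried through to the final answer.)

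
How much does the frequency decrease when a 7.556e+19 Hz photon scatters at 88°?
2.804e+19 Hz (decrease)

Convert frequency to wavelength (c = 299792458 m/s):
λ₀ = c/f₀ = 299792458/7.556e+19 = 3.9676080e-12 m = 3.9676 pm

Calculate Compton shift:
Δλ = λ_C(1 - cos(88°)) = 2.3416 pm

Final wavelength:
λ' = λ₀ + Δλ = 3.9676 + 2.3416 = 6.3092 pm

Final frequency:
f' = c/λ' = 299792458/6.3092412e-12 = 4.7516405e+19 Hz

Frequency shift (decrease):
Δf = f₀ - f' = 7.556e+19 - 4.7516405e+19 = 2.804e+19 Hz

(Intermediate values are shown rounded; full precision is carried through to the final answer.)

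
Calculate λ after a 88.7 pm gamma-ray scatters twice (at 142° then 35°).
93.4771 pm

Apply Compton shift twice:

First scattering at θ₁ = 142°:
Δλ₁ = λ_C(1 - cos(142°))
Δλ₁ = 2.4263 × 1.7880
Δλ₁ = 4.3383 pm

After first scattering:
λ₁ = 88.7 + 4.3383 = 93.0383 pm

Second scattering at θ₂ = 35°:
Δλ₂ = λ_C(1 - cos(35°))
Δλ₂ = 2.4263 × 0.1808
Δλ₂ = 0.4388 pm

Final wavelength:
λ₂ = 93.0383 + 0.4388 = 93.4771 pm

Total shift: Δλ_total = 4.3383 + 0.4388 = 4.7771 pm

(Intermediate values are shown rounded; full precision is carried through to the final answer.)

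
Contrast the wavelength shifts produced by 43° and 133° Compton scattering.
133° produces the larger shift by a factor of 6.261

Calculate both shifts using Δλ = λ_C(1 - cos θ):

For θ₁ = 43°:
Δλ₁ = 2.4263 × (1 - cos(43°))
Δλ₁ = 2.4263 × 0.2686
Δλ₁ = 0.6518 pm

For θ₂ = 133°:
Δλ₂ = 2.4263 × (1 - cos(133°))
Δλ₂ = 2.4263 × 1.6820
Δλ₂ = 4.0810 pm

The 133° angle produces the larger shift.
Ratio: 4.0810/0.6518 = 6.261

(Intermediate values are shown rounded; full precision is carried through to the final answer.)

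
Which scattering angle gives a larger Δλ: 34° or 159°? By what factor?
159° produces the larger shift by a factor of 11.310

Calculate both shifts using Δλ = λ_C(1 - cos θ):

For θ₁ = 34°:
Δλ₁ = 2.4263 × (1 - cos(34°))
Δλ₁ = 2.4263 × 0.1710
Δλ₁ = 0.4148 pm

For θ₂ = 159°:
Δλ₂ = 2.4263 × (1 - cos(159°))
Δλ₂ = 2.4263 × 1.9336
Δλ₂ = 4.6915 pm

The 159° angle produces the larger shift.
Ratio: 4.6915/0.4148 = 11.310

(Intermediate values are shown rounded; full precision is carried through to the final answer.)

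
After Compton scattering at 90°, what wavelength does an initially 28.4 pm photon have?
30.8263 pm

Using the Compton formula: λ' = λ + λ_C(1 − cos θ)

For θ = 90°, cos θ = 0 (exact) = 0.0000, so:
1 − cos 90° = 1 − (0) = 1.0000

Δλ = λ_C × 1.0000 = 2.4263 × 1.0000 = 2.4263 pm

λ' = 28.4 + 2.4263 = 30.8263 pm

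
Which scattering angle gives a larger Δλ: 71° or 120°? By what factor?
120° produces the larger shift by a factor of 2.224

Calculate both shifts using Δλ = λ_C(1 - cos θ):

For θ₁ = 71°:
Δλ₁ = 2.4263 × (1 - cos(71°))
Δλ₁ = 2.4263 × 0.6744
Δλ₁ = 1.6364 pm

For θ₂ = 120°:
Δλ₂ = 2.4263 × (1 - cos(120°))
Δλ₂ = 2.4263 × 1.5000
Δλ₂ = 3.6395 pm

The 120° angle produces the larger shift.
Ratio: 3.6395/1.6364 = 2.224

(Intermediate values are shown rounded; full precision is carried through to the final answer.)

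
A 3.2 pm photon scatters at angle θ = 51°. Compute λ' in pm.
4.0994 pm

Using the Compton scattering formula:
λ' = λ + Δλ = λ + λ_C(1 - cos θ)

Given:
- Initial wavelength λ = 3.2 pm
- Scattering angle θ = 51°
- Compton wavelength λ_C ≈ 2.4263 pm

Calculate the shift:
Δλ = 2.4263 × (1 - cos(51°))
Δλ = 2.4263 × 0.3707
Δλ = 0.8994 pm

Final wavelength:
λ' = 3.2 + 0.8994 = 4.0994 pm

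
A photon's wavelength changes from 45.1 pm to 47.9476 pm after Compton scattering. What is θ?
100.00°

First find the wavelength shift:
Δλ = λ' - λ = 47.9476 - 45.1 = 2.8476 pm

Using Δλ = λ_C(1 - cos θ), with λ_C = h/(m_e·c) ≈ 2.42631024 pm:
cos θ = 1 - Δλ/λ_C
cos θ = 1 - 2.8476/2.42631024
cos θ = -0.173634

θ = arccos(-0.173634)
θ = 100.00°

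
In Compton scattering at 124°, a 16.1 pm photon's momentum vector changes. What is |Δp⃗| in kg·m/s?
6.5865e-23 kg·m/s

Photon momentum magnitude is p = h/λ.

Initial momentum:
p₀ = h/λ = 6.6261e-34/1.6100e-11 = 4.1156e-23 kg·m/s

After scattering:
λ' = λ + Δλ = 16.1 + 3.7831 = 19.8831 pm
p' = h/λ' = 6.6261e-34/1.9883e-11 = 3.3325e-23 kg·m/s

Momentum is a vector; the scattered photon's direction makes angle θ = 124° with the incident direction. The magnitude of the vector change Δp⃗ = p⃗₀ − p⃗' is found from the law of cosines:
|Δp⃗|² = p₀² + p'² − 2p₀p'cos θ
|Δp⃗|² = (4.1156e-23)² + (3.3325e-23)² − 2·4.1156e-23·3.3325e-23·cos(124°)
|Δp⃗| = 6.5865e-23 kg·m/s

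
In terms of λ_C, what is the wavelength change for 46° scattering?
0.3053 λ_C

The Compton shift formula is:
Δλ = λ_C(1 - cos θ)

Dividing both sides by λ_C:
Δλ/λ_C = 1 - cos θ

For θ = 46°:
Δλ/λ_C = 1 - cos(46°)
Δλ/λ_C = 1 - 0.6947
Δλ/λ_C = 0.3053

This means the shift is 0.3053 × λ_C = 0.7409 pm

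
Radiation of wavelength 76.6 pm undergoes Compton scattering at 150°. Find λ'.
81.1276 pm

Using the Compton formula: λ' = λ + λ_C(1 − cos θ)

For θ = 150°, cos θ = -√3/2 (exact) ≈ -0.8660, so:
1 − cos 150° = 1 − (-√3/2) ≈ 1.8660

Δλ = λ_C × 1.8660 = 2.4263 × 1.8660 = 4.5276 pm

λ' = 76.6 + 4.5276 = 81.1276 pm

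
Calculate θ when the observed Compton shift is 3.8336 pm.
125.45°

From the Compton formula Δλ = λ_C(1 - cos θ), we can solve for θ:

cos θ = 1 - Δλ/λ_C

Given:
- Δλ = 3.8336 pm
- λ_C = h/(m_e·c) ≈ 2.42631024 pm

cos θ = 1 - 3.8336/2.42631024
cos θ = 1 - 1.580012
cos θ = -0.580012

θ = arccos(-0.580012)
θ = 125.45°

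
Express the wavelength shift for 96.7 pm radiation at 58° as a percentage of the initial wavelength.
1.1795%

Calculate the Compton shift:
Δλ = λ_C(1 - cos(58°))
Δλ = 2.4263 × (1 - cos(58°))
Δλ = 2.4263 × 0.4701
Δλ = 1.1406 pm

Percentage change:
(Δλ/λ₀) × 100 = (1.1406/96.7) × 100
= 1.1795%

(Intermediate values are shown rounded; full precision is carried through to the final answer.)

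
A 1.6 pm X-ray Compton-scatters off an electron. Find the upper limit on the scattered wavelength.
6.4526 pm (at θ = 180°)

The Compton shift is Δλ = λ_C(1 − cos θ).

Since cos θ ranges from −1 to 1, the factor (1 − cos θ) ranges from 0 to 2; the maximum shift occurs at θ = 180° (backscattering):
Δλ_max = 2λ_C = 2 × 2.4263 pm = 4.8526 pm

Maximum scattered wavelength:
λ'_max = λ₀ + Δλ_max = 1.6 + 4.8526 = 6.4526 pm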